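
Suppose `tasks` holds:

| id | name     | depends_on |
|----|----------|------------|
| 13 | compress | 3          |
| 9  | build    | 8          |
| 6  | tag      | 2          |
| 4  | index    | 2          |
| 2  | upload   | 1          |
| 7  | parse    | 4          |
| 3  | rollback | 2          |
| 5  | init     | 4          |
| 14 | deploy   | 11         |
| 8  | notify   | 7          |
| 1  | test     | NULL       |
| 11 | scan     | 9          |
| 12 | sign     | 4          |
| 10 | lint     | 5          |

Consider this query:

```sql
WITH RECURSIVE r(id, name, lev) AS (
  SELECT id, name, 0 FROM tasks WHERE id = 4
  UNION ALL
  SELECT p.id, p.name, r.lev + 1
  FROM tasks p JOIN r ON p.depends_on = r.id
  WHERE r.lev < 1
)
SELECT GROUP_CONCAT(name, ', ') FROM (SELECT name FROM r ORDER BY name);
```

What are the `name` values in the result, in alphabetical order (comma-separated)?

index, init, parse, sign

Base: id=4 (index) at lev 0.
Iteration 1: rows with depends_on in {4} -> init (id 5, lev 1), parse (id 7, lev 1), sign (id 12, lev 1).
Iteration 2: lev < 1 fails for all current rows; recursion stops.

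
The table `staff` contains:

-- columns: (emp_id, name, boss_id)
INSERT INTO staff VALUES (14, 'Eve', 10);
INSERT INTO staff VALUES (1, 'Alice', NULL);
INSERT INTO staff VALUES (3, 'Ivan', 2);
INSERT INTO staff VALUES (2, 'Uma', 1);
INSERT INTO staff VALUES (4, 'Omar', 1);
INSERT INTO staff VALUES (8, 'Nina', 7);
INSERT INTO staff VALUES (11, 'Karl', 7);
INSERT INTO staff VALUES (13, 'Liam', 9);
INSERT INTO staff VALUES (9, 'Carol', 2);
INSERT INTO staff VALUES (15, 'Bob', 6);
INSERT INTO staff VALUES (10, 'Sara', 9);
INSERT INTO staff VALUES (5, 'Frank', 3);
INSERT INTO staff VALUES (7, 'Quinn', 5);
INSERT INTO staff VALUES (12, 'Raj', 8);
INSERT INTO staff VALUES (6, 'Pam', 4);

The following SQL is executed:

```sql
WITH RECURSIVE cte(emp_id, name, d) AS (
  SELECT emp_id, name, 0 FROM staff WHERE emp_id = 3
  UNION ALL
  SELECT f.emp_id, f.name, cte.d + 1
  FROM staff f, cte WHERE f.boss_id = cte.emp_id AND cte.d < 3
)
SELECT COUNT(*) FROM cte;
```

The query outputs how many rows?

Base: emp_id=3 (Ivan) at d 0.
Iteration 1: rows with boss_id in {3} -> Frank (id 5, d 1).
Iteration 2: rows with boss_id in {5} -> Quinn (id 7, d 2).
Iteration 3: rows with boss_id in {7} -> Nina (id 8, d 3), Karl (id 11, d 3).
Iteration 4: d < 3 fails for all current rows; recursion stops.
Total rows emitted: 5.

5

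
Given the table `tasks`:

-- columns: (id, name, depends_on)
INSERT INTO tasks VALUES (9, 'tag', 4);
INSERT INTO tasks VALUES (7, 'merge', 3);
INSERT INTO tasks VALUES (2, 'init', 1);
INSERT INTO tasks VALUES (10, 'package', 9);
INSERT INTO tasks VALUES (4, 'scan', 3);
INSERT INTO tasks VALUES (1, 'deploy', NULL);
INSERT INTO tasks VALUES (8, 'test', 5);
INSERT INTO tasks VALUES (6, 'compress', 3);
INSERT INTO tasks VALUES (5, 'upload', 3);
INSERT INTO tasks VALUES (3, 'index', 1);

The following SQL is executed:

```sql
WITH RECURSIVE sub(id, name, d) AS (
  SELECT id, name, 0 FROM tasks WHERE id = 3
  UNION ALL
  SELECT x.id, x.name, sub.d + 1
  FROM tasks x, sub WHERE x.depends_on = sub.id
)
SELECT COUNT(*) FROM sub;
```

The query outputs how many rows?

Base: id=3 (index) at d 0.
Iteration 1: rows with depends_on in {3} -> scan (id 4, d 1), upload (id 5, d 1), compress (id 6, d 1), merge (id 7, d 1).
Iteration 2: rows with depends_on in {4,5,6,7} -> test (id 8, d 2), tag (id 9, d 2).
Iteration 3: rows with depends_on in {8,9} -> package (id 10, d 3).
Iteration 4: no rows with depends_on in {10}; recursion stops.
Total rows emitted: 8.

8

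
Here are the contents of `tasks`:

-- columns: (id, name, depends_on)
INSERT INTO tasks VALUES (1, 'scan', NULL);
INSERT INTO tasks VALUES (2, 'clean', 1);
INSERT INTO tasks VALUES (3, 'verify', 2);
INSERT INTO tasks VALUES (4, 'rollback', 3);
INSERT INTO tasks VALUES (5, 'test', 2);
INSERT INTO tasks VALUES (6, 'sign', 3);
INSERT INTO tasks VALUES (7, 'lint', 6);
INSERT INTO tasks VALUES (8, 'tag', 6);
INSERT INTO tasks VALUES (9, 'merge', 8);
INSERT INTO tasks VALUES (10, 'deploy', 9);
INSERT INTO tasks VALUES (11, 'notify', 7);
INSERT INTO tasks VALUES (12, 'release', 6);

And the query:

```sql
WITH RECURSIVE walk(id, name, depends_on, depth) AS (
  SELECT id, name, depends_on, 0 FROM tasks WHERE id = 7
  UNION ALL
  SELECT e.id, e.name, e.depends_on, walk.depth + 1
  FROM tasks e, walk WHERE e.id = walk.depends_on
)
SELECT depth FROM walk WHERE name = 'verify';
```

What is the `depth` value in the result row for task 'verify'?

Base: id=7 (lint), depends_on=6, depth 0.
Iteration 1: join on id=6 -> sign (id 6, depends_on=3, depth 1).
Iteration 2: join on id=3 -> verify (id 3, depends_on=2, depth 2).
Iteration 3: join on id=2 -> clean (id 2, depends_on=1, depth 3).
Iteration 4: join on id=1 -> scan (id 1, depends_on=NULL, depth 4).
Iteration 5: depends_on is NULL; no match; recursion stops.

2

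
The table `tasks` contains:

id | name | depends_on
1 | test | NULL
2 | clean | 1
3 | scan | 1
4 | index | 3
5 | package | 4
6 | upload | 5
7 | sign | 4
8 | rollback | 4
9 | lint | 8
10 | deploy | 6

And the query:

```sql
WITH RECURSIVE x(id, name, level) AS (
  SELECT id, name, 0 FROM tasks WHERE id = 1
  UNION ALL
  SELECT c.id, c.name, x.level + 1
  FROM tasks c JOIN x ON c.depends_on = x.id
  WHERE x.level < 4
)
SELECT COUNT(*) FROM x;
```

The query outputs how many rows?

9

Base: id=1 (test) at level 0.
Iteration 1: rows with depends_on in {1} -> clean (id 2, level 1), scan (id 3, level 1).
Iteration 2: rows with depends_on in {2,3} -> index (id 4, level 2).
Iteration 3: rows with depends_on in {4} -> package (id 5, level 3), sign (id 7, level 3), rollback (id 8, level 3).
Iteration 4: rows with depends_on in {5,7,8} -> upload (id 6, level 4), lint (id 9, level 4).
Iteration 5: level < 4 fails for all current rows; recursion stops.
Total rows emitted: 9.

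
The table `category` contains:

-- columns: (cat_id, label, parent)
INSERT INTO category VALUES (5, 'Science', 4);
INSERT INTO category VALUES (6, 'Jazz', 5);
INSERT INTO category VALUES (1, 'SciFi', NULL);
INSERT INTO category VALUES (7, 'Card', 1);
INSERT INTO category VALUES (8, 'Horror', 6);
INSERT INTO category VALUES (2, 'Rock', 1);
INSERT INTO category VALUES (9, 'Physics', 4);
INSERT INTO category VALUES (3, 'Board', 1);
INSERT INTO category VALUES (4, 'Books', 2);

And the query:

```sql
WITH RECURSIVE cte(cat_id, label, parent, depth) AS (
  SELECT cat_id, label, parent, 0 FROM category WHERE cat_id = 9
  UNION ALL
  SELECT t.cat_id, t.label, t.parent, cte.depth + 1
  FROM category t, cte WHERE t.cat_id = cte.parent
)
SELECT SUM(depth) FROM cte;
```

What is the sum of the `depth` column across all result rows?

6

Base: cat_id=9 (Physics), parent=4, depth 0.
Iteration 1: join on cat_id=4 -> Books (id 4, parent=2, depth 1).
Iteration 2: join on cat_id=2 -> Rock (id 2, parent=1, depth 2).
Iteration 3: join on cat_id=1 -> SciFi (id 1, parent=NULL, depth 3).
Iteration 4: parent is NULL; no match; recursion stops.
SUM(depth) = 0 + 1 + 2 + 3 = 6.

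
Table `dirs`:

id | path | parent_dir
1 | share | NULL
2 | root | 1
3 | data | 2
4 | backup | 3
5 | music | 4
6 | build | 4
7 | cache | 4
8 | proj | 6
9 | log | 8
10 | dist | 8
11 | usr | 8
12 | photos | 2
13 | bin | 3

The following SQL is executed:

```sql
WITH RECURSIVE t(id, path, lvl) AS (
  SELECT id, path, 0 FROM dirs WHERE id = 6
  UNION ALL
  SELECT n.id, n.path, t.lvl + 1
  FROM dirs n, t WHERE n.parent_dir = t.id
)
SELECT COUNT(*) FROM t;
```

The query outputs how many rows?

Base: id=6 (build) at lvl 0.
Iteration 1: rows with parent_dir in {6} -> proj (id 8, lvl 1).
Iteration 2: rows with parent_dir in {8} -> log (id 9, lvl 2), dist (id 10, lvl 2), usr (id 11, lvl 2).
Iteration 3: no rows with parent_dir in {9,10,11}; recursion stops.
Total rows emitted: 5.

5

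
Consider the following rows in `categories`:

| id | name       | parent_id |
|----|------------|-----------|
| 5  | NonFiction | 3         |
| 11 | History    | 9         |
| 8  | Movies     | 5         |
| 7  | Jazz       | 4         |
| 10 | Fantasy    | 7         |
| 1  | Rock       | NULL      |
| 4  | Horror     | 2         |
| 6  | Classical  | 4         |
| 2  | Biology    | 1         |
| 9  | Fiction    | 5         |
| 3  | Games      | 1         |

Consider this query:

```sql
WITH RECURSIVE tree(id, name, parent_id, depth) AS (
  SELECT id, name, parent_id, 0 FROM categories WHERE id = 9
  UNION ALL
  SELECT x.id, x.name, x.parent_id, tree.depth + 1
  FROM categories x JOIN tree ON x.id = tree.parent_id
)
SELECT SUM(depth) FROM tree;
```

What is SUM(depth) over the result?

Base: id=9 (Fiction), parent_id=5, depth 0.
Iteration 1: join on id=5 -> NonFiction (id 5, parent_id=3, depth 1).
Iteration 2: join on id=3 -> Games (id 3, parent_id=1, depth 2).
Iteration 3: join on id=1 -> Rock (id 1, parent_id=NULL, depth 3).
Iteration 4: parent_id is NULL; no match; recursion stops.
SUM(depth) = 0 + 1 + 2 + 3 = 6.

6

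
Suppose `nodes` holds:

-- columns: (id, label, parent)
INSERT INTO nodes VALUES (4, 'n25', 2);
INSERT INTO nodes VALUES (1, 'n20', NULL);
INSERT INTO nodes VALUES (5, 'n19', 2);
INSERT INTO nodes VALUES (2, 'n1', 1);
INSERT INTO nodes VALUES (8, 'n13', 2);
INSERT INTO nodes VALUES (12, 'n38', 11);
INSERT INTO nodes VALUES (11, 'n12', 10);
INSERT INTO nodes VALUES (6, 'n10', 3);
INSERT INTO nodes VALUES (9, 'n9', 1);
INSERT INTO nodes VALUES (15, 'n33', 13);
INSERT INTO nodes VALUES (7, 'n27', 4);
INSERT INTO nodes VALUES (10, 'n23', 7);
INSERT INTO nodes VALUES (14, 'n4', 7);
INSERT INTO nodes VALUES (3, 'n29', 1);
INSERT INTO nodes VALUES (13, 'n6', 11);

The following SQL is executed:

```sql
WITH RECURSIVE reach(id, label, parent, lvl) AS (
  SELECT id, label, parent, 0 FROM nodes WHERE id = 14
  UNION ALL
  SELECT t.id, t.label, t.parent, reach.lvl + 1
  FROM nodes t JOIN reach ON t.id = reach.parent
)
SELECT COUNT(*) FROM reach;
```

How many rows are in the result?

5

Base: id=14 (n4), parent=7, lvl 0.
Iteration 1: join on id=7 -> n27 (id 7, parent=4, lvl 1).
Iteration 2: join on id=4 -> n25 (id 4, parent=2, lvl 2).
Iteration 3: join on id=2 -> n1 (id 2, parent=1, lvl 3).
Iteration 4: join on id=1 -> n20 (id 1, parent=NULL, lvl 4).
Iteration 5: parent is NULL; no match; recursion stops.
Total rows emitted: 5.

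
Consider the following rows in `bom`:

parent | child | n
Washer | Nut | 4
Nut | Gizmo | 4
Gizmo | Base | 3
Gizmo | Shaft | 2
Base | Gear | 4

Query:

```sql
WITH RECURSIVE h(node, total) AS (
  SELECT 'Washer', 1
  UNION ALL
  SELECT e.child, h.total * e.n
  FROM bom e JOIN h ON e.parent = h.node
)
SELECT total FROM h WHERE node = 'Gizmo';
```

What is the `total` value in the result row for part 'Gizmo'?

16

Base: (Washer, total=1).
Iteration 1: components of {Washer} -> Nut = 1*4 = 4.
Iteration 2: components of {Nut} -> Gizmo = 4*4 = 16.
Iteration 3: components of {Gizmo} -> Base = 16*3 = 48, Shaft = 16*2 = 32.
Iteration 4: components of {Base,Shaft} -> Gear = 48*4 = 192.
Iteration 5: no further components; recursion stops.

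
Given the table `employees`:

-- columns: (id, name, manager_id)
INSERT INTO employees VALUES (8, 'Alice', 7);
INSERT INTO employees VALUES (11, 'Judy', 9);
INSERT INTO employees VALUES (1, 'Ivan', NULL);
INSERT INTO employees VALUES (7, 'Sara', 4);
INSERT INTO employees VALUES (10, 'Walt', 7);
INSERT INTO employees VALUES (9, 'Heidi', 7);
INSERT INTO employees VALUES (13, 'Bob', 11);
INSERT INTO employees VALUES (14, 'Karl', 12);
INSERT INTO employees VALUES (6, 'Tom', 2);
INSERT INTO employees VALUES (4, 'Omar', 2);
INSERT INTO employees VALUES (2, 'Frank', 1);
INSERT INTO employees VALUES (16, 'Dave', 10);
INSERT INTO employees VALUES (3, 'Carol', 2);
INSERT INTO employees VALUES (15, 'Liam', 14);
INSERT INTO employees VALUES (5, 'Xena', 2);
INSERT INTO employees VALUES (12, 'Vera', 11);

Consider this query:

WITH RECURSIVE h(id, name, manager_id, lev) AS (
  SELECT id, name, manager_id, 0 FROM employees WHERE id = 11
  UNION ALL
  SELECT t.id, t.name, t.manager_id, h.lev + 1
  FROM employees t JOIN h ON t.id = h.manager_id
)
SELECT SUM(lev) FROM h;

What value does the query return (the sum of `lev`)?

15

Base: id=11 (Judy), manager_id=9, lev 0.
Iteration 1: join on id=9 -> Heidi (id 9, manager_id=7, lev 1).
Iteration 2: join on id=7 -> Sara (id 7, manager_id=4, lev 2).
Iteration 3: join on id=4 -> Omar (id 4, manager_id=2, lev 3).
Iteration 4: join on id=2 -> Frank (id 2, manager_id=1, lev 4).
Iteration 5: join on id=1 -> Ivan (id 1, manager_id=NULL, lev 5).
Iteration 6: manager_id is NULL; no match; recursion stops.
SUM(lev) = 0 + 1 + 2 + 3 + 4 + 5 = 15.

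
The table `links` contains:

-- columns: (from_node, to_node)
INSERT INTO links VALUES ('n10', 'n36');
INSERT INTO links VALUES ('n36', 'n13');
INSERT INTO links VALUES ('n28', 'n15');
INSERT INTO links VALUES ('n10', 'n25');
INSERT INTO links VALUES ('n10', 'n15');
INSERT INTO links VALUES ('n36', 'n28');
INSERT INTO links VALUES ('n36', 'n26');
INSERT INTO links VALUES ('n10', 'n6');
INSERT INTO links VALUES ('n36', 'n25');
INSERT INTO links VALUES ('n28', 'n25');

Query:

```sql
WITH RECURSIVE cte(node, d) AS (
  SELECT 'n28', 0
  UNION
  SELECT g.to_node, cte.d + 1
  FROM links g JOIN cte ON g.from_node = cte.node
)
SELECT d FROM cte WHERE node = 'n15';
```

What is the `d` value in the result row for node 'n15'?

Base: (n28, d=0).
Iteration 1: edges from {n28} -> (n15, d=1), (n25, d=1).
Iteration 2: no outgoing edges from {n15,n25}; recursion stops.

1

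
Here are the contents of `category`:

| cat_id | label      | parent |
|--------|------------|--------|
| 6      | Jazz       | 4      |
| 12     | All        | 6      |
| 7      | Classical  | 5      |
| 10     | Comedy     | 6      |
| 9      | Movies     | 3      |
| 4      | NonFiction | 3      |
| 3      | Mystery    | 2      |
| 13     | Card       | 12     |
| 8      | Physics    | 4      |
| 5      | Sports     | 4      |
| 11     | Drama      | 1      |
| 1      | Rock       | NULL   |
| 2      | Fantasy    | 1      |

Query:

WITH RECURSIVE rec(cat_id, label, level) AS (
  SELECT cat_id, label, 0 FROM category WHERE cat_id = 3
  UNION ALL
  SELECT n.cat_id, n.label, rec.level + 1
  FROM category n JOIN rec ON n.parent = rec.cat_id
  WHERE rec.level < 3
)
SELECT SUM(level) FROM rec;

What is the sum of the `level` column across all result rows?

Base: cat_id=3 (Mystery) at level 0.
Iteration 1: rows with parent in {3} -> NonFiction (id 4, level 1), Movies (id 9, level 1).
Iteration 2: rows with parent in {4,9} -> Sports (id 5, level 2), Jazz (id 6, level 2), Physics (id 8, level 2).
Iteration 3: rows with parent in {5,6,8} -> Classical (id 7, level 3), Comedy (id 10, level 3), All (id 12, level 3).
Iteration 4: level < 3 fails for all current rows; recursion stops.
SUM(level) = 0 + 1 + 1 + 2 + 2 + 2 + 3 + 3 + 3 = 17.

17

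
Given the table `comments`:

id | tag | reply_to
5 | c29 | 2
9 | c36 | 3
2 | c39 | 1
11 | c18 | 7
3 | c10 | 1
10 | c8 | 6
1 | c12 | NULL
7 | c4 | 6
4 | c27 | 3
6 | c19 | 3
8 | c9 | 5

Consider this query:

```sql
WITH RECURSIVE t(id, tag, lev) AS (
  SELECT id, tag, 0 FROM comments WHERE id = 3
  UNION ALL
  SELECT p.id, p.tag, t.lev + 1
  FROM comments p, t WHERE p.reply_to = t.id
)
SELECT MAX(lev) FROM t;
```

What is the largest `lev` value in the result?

3

Base: id=3 (c10) at lev 0.
Iteration 1: rows with reply_to in {3} -> c27 (id 4, lev 1), c19 (id 6, lev 1), c36 (id 9, lev 1).
Iteration 2: rows with reply_to in {4,6,9} -> c4 (id 7, lev 2), c8 (id 10, lev 2).
Iteration 3: rows with reply_to in {7,10} -> c18 (id 11, lev 3).
Iteration 4: no rows with reply_to in {11}; recursion stops.
lev values: 0, 1, 1, 1, 2, 2, 3; the maximum is 3.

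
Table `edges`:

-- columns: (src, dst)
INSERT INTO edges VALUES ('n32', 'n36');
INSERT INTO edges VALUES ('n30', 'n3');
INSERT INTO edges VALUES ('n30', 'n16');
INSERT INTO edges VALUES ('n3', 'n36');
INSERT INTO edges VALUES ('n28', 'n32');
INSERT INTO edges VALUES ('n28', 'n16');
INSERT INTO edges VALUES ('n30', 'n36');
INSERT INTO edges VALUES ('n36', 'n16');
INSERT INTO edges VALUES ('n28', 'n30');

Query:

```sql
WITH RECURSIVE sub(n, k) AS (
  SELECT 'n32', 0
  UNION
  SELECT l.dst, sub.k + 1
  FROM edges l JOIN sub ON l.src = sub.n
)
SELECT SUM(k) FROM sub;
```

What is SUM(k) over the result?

Base: (n32, k=0).
Iteration 1: edges from {n32} -> (n36, k=1).
Iteration 2: edges from {n36} -> (n16, k=2).
Iteration 3: no outgoing edges from {n16}; recursion stops.
SUM(k) = 0 + 1 + 2 = 3.

3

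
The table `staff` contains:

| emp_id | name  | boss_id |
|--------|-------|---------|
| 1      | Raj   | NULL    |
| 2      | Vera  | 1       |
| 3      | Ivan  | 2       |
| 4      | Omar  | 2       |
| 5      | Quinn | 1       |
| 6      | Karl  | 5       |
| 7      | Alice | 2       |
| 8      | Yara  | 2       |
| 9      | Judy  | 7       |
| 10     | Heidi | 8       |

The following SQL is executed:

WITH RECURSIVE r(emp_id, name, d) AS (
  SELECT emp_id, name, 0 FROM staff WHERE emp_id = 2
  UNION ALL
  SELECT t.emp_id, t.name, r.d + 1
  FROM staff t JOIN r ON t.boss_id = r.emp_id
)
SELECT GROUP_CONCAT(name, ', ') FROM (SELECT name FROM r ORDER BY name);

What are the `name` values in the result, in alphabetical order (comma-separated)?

Alice, Heidi, Ivan, Judy, Omar, Vera, Yara

Base: emp_id=2 (Vera) at d 0.
Iteration 1: rows with boss_id in {2} -> Ivan (id 3, d 1), Omar (id 4, d 1), Alice (id 7, d 1), Yara (id 8, d 1).
Iteration 2: rows with boss_id in {3,4,7,8} -> Judy (id 9, d 2), Heidi (id 10, d 2).
Iteration 3: no rows with boss_id in {9,10}; recursion stops.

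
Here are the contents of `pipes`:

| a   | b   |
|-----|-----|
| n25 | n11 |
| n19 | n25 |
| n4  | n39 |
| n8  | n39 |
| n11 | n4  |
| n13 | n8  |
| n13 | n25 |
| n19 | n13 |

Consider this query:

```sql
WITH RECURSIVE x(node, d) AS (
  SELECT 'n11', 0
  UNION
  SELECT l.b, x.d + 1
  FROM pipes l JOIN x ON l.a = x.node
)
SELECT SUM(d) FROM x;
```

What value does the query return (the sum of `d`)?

3

Base: (n11, d=0).
Iteration 1: edges from {n11} -> (n4, d=1).
Iteration 2: edges from {n4} -> (n39, d=2).
Iteration 3: no outgoing edges from {n39}; recursion stops.
SUM(d) = 0 + 1 + 2 = 3.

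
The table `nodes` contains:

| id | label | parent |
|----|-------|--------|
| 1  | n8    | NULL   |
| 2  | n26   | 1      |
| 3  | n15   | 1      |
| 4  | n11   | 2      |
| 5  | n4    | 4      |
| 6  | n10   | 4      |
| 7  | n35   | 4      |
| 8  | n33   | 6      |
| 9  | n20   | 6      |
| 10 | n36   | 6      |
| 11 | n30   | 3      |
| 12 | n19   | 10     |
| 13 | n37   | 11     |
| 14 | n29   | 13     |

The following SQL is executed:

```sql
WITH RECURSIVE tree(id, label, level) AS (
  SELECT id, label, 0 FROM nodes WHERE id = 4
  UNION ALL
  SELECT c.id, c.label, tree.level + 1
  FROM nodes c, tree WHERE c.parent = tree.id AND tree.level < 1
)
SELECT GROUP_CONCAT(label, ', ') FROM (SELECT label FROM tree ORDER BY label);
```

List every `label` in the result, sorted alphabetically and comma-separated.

n10, n11, n35, n4

Base: id=4 (n11) at level 0.
Iteration 1: rows with parent in {4} -> n4 (id 5, level 1), n10 (id 6, level 1), n35 (id 7, level 1).
Iteration 2: level < 1 fails for all current rows; recursion stops.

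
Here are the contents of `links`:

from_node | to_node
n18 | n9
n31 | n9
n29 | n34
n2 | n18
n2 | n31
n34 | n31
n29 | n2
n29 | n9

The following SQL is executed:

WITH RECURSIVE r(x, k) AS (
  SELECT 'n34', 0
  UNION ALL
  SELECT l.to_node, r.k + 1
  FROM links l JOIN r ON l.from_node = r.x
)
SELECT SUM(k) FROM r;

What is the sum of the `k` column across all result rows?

3

Base: (n34, k=0).
Iteration 1: edges from {n34} -> (n31, k=1).
Iteration 2: edges from {n31} -> (n9, k=2).
Iteration 3: no outgoing edges from {n9}; recursion stops.
SUM(k) = 0 + 1 + 2 = 3.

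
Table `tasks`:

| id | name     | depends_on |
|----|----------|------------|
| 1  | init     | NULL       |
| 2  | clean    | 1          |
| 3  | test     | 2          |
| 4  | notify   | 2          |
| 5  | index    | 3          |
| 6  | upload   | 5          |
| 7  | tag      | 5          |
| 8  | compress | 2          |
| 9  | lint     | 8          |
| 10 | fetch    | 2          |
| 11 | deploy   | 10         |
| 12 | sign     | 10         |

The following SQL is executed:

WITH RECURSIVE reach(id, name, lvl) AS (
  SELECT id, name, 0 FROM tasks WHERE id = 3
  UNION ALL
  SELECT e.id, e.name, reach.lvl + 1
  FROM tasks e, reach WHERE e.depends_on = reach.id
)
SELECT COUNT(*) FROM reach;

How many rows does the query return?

4

Base: id=3 (test) at lvl 0.
Iteration 1: rows with depends_on in {3} -> index (id 5, lvl 1).
Iteration 2: rows with depends_on in {5} -> upload (id 6, lvl 2), tag (id 7, lvl 2).
Iteration 3: no rows with depends_on in {6,7}; recursion stops.
Total rows emitted: 4.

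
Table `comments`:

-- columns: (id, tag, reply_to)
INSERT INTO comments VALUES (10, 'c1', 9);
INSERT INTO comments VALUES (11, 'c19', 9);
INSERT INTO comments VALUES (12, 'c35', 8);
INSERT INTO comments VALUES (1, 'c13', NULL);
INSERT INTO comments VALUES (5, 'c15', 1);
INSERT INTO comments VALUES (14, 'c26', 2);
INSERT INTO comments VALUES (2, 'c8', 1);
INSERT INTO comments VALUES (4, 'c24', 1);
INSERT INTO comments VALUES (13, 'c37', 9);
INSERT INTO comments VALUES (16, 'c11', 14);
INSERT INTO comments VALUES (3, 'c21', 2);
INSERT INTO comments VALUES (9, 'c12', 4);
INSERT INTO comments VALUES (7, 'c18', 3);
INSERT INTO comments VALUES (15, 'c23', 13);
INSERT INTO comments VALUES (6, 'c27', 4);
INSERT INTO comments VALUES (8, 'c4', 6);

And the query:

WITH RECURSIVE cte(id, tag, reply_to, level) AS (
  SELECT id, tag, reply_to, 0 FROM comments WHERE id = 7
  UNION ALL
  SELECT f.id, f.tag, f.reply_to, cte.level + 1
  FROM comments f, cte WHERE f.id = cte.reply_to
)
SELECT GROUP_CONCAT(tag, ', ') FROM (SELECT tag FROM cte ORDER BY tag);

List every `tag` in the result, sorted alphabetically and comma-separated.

Base: id=7 (c18), reply_to=3, level 0.
Iteration 1: join on id=3 -> c21 (id 3, reply_to=2, level 1).
Iteration 2: join on id=2 -> c8 (id 2, reply_to=1, level 2).
Iteration 3: join on id=1 -> c13 (id 1, reply_to=NULL, level 3).
Iteration 4: reply_to is NULL; no match; recursion stops.

c13, c18, c21, c8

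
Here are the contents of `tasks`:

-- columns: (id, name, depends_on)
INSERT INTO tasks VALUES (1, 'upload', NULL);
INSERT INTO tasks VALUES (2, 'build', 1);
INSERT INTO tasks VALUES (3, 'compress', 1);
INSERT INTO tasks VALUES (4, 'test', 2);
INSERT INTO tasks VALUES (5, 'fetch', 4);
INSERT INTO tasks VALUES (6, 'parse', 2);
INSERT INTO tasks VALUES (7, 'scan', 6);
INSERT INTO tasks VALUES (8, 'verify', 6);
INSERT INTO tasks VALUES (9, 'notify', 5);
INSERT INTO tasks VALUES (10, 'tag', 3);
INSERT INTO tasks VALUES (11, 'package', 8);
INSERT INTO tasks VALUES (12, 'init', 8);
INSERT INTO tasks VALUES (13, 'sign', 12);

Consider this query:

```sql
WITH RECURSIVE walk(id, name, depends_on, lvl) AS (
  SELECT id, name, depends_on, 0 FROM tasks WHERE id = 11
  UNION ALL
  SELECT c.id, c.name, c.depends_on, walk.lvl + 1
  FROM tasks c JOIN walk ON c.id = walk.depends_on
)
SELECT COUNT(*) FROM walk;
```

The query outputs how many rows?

Base: id=11 (package), depends_on=8, lvl 0.
Iteration 1: join on id=8 -> verify (id 8, depends_on=6, lvl 1).
Iteration 2: join on id=6 -> parse (id 6, depends_on=2, lvl 2).
Iteration 3: join on id=2 -> build (id 2, depends_on=1, lvl 3).
Iteration 4: join on id=1 -> upload (id 1, depends_on=NULL, lvl 4).
Iteration 5: depends_on is NULL; no match; recursion stops.
Total rows emitted: 5.

5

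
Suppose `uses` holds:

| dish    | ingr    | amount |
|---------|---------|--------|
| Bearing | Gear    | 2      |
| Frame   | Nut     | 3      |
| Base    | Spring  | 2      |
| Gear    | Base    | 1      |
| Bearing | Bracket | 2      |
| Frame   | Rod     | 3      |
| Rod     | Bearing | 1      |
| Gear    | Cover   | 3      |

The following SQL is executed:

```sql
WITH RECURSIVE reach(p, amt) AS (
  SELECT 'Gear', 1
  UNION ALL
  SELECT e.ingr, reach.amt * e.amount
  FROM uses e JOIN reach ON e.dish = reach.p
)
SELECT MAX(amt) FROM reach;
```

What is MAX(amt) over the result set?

3

Base: (Gear, amt=1).
Iteration 1: components of {Gear} -> Base = 1*1 = 1, Cover = 1*3 = 3.
Iteration 2: components of {Base,Cover} -> Spring = 1*2 = 2.
Iteration 3: no further components; recursion stops.
amt values: 1, 1, 3, 2; the maximum is 3.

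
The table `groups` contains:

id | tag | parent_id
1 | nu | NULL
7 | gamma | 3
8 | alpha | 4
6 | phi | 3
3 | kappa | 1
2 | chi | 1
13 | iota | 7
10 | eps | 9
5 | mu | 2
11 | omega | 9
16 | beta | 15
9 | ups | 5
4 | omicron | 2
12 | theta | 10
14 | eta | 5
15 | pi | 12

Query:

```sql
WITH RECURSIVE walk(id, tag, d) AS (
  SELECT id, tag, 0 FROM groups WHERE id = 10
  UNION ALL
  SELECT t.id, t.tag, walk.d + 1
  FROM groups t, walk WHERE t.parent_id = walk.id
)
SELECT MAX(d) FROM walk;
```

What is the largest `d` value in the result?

Base: id=10 (eps) at d 0.
Iteration 1: rows with parent_id in {10} -> theta (id 12, d 1).
Iteration 2: rows with parent_id in {12} -> pi (id 15, d 2).
Iteration 3: rows with parent_id in {15} -> beta (id 16, d 3).
Iteration 4: no rows with parent_id in {16}; recursion stops.
d values: 0, 1, 2, 3; the maximum is 3.

3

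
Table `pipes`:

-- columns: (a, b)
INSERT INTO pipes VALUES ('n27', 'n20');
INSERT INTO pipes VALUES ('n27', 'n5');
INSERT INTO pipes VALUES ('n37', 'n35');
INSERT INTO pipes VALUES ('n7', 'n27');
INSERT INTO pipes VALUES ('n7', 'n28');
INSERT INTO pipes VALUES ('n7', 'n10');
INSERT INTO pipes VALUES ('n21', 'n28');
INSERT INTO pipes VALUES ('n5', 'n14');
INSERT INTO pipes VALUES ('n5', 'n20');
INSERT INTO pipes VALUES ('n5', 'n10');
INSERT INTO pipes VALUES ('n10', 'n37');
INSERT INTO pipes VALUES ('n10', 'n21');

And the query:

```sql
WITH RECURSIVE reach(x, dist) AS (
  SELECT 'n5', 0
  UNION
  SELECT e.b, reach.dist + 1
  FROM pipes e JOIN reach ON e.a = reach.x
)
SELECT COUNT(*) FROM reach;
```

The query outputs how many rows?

8

Base: (n5, dist=0).
Iteration 1: edges from {n5} -> (n10, dist=1), (n14, dist=1), (n20, dist=1).
Iteration 2: edges from {n10,n14,n20} -> (n21, dist=2), (n37, dist=2).
Iteration 3: edges from {n21,n37} -> (n28, dist=3), (n35, dist=3).
Iteration 4: no outgoing edges from {n28,n35}; recursion stops.
Total rows emitted: 8.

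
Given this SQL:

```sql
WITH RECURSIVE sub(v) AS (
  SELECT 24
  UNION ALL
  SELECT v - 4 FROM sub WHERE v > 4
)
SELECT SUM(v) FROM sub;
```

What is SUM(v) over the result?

84

Base: v=24.
Iteration 1: 24 > 4 holds -> v = 24 - 4 = 20.
Iteration 2: 20 > 4 holds -> v = 20 - 4 = 16.
Iteration 3: 16 > 4 holds -> v = 16 - 4 = 12.
Iteration 4: 12 > 4 holds -> v = 12 - 4 = 8.
Iteration 5: 8 > 4 holds -> v = 8 - 4 = 4.
Iteration 6: 4 > 4 fails; recursion stops.
SUM(v) = 24 + 20 + 16 + 12 + 8 + 4 = 84.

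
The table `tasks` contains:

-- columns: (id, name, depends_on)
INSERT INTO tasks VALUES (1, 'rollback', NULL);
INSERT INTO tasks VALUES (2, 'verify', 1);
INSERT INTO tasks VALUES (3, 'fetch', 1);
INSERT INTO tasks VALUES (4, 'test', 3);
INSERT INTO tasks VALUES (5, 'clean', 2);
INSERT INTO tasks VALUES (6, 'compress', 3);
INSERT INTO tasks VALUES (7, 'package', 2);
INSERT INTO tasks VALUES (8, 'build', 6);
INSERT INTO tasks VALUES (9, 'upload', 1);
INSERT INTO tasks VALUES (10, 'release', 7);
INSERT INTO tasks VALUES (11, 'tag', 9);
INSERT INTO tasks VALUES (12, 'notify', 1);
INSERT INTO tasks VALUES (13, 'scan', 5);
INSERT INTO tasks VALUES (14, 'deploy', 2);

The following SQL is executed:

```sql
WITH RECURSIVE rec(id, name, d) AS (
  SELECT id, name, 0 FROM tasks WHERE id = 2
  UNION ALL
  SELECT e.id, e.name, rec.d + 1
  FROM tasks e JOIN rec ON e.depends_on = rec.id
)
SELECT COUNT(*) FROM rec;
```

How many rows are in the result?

6

Base: id=2 (verify) at d 0.
Iteration 1: rows with depends_on in {2} -> clean (id 5, d 1), package (id 7, d 1), deploy (id 14, d 1).
Iteration 2: rows with depends_on in {5,7,14} -> release (id 10, d 2), scan (id 13, d 2).
Iteration 3: no rows with depends_on in {10,13}; recursion stops.
Total rows emitted: 6.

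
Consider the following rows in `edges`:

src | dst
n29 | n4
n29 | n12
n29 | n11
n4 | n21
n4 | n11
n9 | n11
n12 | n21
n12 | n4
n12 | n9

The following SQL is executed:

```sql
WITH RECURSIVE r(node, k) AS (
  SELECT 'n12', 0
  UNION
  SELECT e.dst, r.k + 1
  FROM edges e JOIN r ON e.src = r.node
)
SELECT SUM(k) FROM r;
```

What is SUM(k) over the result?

7

Base: (n12, k=0).
Iteration 1: edges from {n12} -> (n21, k=1), (n4, k=1), (n9, k=1).
Iteration 2: edges from {n21,n4,n9} -> (n11, k=2), (n21, k=2). [UNION drops 1 duplicate row(s)]
Iteration 3: no outgoing edges from {n11,n21}; recursion stops.
SUM(k) = 0 + 1 + 1 + 1 + 2 + 2 = 7.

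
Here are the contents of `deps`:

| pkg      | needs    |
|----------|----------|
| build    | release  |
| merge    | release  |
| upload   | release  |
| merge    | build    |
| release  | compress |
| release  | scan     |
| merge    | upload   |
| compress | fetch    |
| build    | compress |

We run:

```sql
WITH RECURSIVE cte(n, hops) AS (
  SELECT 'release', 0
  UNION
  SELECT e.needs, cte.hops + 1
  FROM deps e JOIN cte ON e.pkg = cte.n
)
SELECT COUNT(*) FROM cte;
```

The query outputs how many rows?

Base: (release, hops=0).
Iteration 1: edges from {release} -> (compress, hops=1), (scan, hops=1).
Iteration 2: edges from {compress,scan} -> (fetch, hops=2).
Iteration 3: no outgoing edges from {fetch}; recursion stops.
Total rows emitted: 4.

4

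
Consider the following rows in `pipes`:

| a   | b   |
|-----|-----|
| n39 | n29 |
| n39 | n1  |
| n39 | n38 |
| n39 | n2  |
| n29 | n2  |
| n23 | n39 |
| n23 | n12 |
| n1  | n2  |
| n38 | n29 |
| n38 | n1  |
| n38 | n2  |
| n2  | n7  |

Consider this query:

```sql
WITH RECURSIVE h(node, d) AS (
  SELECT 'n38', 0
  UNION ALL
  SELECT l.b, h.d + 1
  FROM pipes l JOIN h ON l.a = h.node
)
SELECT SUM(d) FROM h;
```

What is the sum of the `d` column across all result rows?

15

Base: (n38, d=0).
Iteration 1: edges from {n38} -> (n1, d=1), (n2, d=1), (n29, d=1).
Iteration 2: edges from {n1,n2,n29} -> (n2, d=2) x2, (n7, d=2). [UNION ALL keeps all 3 new rows, including repeats]
Iteration 3: edges from {n2,n7} -> (n7, d=3) x2. [UNION ALL keeps all 2 new rows, including repeats]
Iteration 4: no outgoing edges from {n7}; recursion stops.
SUM(d) = 0 + 1 + 1 + 1 + 2 + 2 + 2 + 3 + 3 = 15.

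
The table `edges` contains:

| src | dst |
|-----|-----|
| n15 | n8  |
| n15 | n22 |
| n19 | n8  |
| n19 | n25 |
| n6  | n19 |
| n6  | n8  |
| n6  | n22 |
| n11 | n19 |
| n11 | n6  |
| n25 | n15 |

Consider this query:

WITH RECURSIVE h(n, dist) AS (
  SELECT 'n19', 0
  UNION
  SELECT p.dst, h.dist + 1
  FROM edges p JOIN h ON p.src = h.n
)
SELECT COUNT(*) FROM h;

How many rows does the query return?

Base: (n19, dist=0).
Iteration 1: edges from {n19} -> (n25, dist=1), (n8, dist=1).
Iteration 2: edges from {n25,n8} -> (n15, dist=2).
Iteration 3: edges from {n15} -> (n22, dist=3), (n8, dist=3).
Iteration 4: no outgoing edges from {n22,n8}; recursion stops.
Total rows emitted: 6.

6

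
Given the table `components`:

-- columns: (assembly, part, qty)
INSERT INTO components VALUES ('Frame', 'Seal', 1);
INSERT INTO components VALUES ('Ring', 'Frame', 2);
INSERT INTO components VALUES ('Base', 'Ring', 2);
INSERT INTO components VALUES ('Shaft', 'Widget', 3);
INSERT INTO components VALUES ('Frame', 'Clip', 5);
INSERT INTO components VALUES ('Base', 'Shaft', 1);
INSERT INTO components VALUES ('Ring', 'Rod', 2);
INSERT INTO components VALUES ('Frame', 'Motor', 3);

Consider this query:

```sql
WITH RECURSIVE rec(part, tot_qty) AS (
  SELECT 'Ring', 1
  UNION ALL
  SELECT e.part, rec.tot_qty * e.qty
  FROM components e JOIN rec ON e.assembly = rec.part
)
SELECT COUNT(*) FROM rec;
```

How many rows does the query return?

Base: (Ring, tot_qty=1).
Iteration 1: components of {Ring} -> Frame = 1*2 = 2, Rod = 1*2 = 2.
Iteration 2: components of {Frame,Rod} -> Clip = 2*5 = 10, Motor = 2*3 = 6, Seal = 2*1 = 2.
Iteration 3: no further components; recursion stops.
Total rows emitted: 6.

6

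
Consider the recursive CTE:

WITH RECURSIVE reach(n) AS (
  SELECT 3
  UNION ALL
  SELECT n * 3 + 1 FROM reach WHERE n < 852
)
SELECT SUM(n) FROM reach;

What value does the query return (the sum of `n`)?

3822

Base: n=3.
Iteration 1: 3 < 852 holds -> n = 3 * 3 + 1 = 10.
Iteration 2: 10 < 852 holds -> n = 10 * 3 + 1 = 31.
Iteration 3: 31 < 852 holds -> n = 31 * 3 + 1 = 94.
Iteration 4: 94 < 852 holds -> n = 94 * 3 + 1 = 283.
Iteration 5: 283 < 852 holds -> n = 283 * 3 + 1 = 850.
Iteration 6: 850 < 852 holds -> n = 850 * 3 + 1 = 2551.
Iteration 7: 2551 < 852 fails; recursion stops.
SUM(n) = 3 + 10 + 31 + 94 + 283 + 850 + 2551 = 3822.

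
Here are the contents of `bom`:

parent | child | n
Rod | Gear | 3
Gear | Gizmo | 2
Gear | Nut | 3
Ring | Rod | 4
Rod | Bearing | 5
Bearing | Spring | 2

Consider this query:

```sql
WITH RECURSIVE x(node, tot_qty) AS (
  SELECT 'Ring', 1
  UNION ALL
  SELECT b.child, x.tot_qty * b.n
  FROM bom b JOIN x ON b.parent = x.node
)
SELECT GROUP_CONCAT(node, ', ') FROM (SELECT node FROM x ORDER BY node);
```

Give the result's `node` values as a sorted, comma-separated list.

Bearing, Gear, Gizmo, Nut, Ring, Rod, Spring

Base: (Ring, tot_qty=1).
Iteration 1: components of {Ring} -> Rod = 1*4 = 4.
Iteration 2: components of {Rod} -> Bearing = 4*5 = 20, Gear = 4*3 = 12.
Iteration 3: components of {Bearing,Gear} -> Gizmo = 12*2 = 24, Nut = 12*3 = 36, Spring = 20*2 = 40.
Iteration 4: no further components; recursion stops.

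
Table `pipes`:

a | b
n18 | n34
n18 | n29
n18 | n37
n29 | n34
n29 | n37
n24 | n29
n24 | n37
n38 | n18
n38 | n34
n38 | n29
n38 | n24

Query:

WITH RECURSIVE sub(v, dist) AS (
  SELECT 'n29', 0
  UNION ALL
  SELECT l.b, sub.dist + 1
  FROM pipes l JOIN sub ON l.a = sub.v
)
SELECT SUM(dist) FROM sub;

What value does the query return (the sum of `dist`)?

2

Base: (n29, dist=0).
Iteration 1: edges from {n29} -> (n34, dist=1), (n37, dist=1).
Iteration 2: no outgoing edges from {n34,n37}; recursion stops.
SUM(dist) = 0 + 1 + 1 = 2.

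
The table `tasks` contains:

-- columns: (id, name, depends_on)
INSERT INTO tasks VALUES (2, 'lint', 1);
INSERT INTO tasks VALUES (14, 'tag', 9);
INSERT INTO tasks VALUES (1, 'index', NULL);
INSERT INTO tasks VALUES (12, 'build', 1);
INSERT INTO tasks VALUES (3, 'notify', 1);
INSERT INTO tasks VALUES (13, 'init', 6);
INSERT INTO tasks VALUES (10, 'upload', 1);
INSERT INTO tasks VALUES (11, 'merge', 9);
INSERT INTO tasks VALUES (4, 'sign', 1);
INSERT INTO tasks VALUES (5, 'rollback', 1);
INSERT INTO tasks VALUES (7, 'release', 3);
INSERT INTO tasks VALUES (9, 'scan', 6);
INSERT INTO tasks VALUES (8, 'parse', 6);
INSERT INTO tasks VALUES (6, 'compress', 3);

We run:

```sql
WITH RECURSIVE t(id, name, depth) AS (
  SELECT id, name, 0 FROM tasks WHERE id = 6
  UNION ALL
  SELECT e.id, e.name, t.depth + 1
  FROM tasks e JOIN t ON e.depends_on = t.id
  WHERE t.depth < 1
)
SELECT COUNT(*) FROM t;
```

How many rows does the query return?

4

Base: id=6 (compress) at depth 0.
Iteration 1: rows with depends_on in {6} -> parse (id 8, depth 1), scan (id 9, depth 1), init (id 13, depth 1).
Iteration 2: depth < 1 fails for all current rows; recursion stops.
Total rows emitted: 4.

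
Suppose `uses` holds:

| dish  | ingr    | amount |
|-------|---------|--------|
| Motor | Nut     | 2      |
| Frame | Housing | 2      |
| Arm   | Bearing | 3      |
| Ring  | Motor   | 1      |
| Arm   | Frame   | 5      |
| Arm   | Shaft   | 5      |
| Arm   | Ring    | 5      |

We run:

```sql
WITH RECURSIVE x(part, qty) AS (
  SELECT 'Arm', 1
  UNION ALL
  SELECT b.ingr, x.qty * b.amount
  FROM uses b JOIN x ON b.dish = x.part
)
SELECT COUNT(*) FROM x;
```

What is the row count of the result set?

Base: (Arm, qty=1).
Iteration 1: components of {Arm} -> Bearing = 1*3 = 3, Frame = 1*5 = 5, Ring = 1*5 = 5, Shaft = 1*5 = 5.
Iteration 2: components of {Bearing,Frame,Ring,Shaft} -> Housing = 5*2 = 10, Motor = 5*1 = 5.
Iteration 3: components of {Housing,Motor} -> Nut = 5*2 = 10.
Iteration 4: no further components; recursion stops.
Total rows emitted: 8.

8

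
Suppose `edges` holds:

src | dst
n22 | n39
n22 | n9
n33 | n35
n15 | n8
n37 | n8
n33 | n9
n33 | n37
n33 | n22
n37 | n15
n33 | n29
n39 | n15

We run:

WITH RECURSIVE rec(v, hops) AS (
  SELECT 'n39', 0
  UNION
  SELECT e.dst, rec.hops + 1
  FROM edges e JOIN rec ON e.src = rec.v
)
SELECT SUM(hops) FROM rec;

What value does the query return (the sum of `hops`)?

3

Base: (n39, hops=0).
Iteration 1: edges from {n39} -> (n15, hops=1).
Iteration 2: edges from {n15} -> (n8, hops=2).
Iteration 3: no outgoing edges from {n8}; recursion stops.
SUM(hops) = 0 + 1 + 2 = 3.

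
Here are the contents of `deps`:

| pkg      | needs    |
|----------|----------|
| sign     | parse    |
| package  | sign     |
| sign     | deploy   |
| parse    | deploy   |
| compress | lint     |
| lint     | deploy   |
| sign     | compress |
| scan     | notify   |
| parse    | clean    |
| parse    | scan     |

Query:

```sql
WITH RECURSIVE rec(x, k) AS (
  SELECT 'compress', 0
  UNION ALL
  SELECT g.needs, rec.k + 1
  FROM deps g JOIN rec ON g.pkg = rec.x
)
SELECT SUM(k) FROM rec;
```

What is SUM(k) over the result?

Base: (compress, k=0).
Iteration 1: edges from {compress} -> (lint, k=1).
Iteration 2: edges from {lint} -> (deploy, k=2).
Iteration 3: no outgoing edges from {deploy}; recursion stops.
SUM(k) = 0 + 1 + 2 = 3.

3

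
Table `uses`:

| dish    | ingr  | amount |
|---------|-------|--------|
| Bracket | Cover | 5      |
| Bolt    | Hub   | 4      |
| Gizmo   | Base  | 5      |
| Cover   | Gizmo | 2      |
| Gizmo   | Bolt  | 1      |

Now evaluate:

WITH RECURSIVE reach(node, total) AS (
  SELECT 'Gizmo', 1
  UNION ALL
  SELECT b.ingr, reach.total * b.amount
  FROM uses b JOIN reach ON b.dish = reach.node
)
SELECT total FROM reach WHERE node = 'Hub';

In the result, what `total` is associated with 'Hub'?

4

Base: (Gizmo, total=1).
Iteration 1: components of {Gizmo} -> Base = 1*5 = 5, Bolt = 1*1 = 1.
Iteration 2: components of {Base,Bolt} -> Hub = 1*4 = 4.
Iteration 3: no further components; recursion stops.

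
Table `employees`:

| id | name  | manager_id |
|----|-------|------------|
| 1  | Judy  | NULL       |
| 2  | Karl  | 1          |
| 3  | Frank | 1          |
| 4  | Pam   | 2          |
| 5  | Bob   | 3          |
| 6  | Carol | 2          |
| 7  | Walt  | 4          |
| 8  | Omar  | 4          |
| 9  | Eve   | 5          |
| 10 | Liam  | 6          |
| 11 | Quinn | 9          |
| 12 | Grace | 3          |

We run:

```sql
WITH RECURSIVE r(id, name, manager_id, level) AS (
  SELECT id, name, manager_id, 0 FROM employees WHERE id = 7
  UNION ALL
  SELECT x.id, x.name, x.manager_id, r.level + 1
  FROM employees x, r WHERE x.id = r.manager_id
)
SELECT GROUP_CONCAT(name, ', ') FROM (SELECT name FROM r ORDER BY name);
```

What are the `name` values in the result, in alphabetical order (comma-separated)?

Base: id=7 (Walt), manager_id=4, level 0.
Iteration 1: join on id=4 -> Pam (id 4, manager_id=2, level 1).
Iteration 2: join on id=2 -> Karl (id 2, manager_id=1, level 2).
Iteration 3: join on id=1 -> Judy (id 1, manager_id=NULL, level 3).
Iteration 4: manager_id is NULL; no match; recursion stops.

Judy, Karl, Pam, Walt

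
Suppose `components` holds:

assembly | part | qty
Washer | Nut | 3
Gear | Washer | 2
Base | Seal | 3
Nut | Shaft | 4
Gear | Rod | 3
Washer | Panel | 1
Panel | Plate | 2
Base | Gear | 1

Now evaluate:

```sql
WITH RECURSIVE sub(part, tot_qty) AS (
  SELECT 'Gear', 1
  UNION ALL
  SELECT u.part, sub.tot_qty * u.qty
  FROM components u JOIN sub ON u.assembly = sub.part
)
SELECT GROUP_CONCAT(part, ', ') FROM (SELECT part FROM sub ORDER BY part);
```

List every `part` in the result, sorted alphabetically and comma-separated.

Gear, Nut, Panel, Plate, Rod, Shaft, Washer

Base: (Gear, tot_qty=1).
Iteration 1: components of {Gear} -> Rod = 1*3 = 3, Washer = 1*2 = 2.
Iteration 2: components of {Rod,Washer} -> Nut = 2*3 = 6, Panel = 2*1 = 2.
Iteration 3: components of {Nut,Panel} -> Plate = 2*2 = 4, Shaft = 6*4 = 24.
Iteration 4: no further components; recursion stops.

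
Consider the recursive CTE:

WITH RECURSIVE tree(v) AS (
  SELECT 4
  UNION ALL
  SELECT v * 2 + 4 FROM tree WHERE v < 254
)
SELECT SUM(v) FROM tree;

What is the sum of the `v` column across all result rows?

988

Base: v=4.
Iteration 1: 4 < 254 holds -> v = 4 * 2 + 4 = 12.
Iteration 2: 12 < 254 holds -> v = 12 * 2 + 4 = 28.
Iteration 3: 28 < 254 holds -> v = 28 * 2 + 4 = 60.
Iteration 4: 60 < 254 holds -> v = 60 * 2 + 4 = 124.
Iteration 5: 124 < 254 holds -> v = 124 * 2 + 4 = 252.
Iteration 6: 252 < 254 holds -> v = 252 * 2 + 4 = 508.
Iteration 7: 508 < 254 fails; recursion stops.
SUM(v) = 4 + 12 + 28 + 60 + 124 + 252 + 508 = 988.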